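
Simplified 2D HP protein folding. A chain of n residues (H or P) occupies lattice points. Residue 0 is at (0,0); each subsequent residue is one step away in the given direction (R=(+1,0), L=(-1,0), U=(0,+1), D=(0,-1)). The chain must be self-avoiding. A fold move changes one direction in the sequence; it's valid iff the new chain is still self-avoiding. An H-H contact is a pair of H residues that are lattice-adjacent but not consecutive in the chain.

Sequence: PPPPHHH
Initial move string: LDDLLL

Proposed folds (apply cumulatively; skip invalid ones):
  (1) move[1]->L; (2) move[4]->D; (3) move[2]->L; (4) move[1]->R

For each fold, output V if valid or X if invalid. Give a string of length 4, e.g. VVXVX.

Answer: VVVX

Derivation:
Initial: LDDLLL -> [(0, 0), (-1, 0), (-1, -1), (-1, -2), (-2, -2), (-3, -2), (-4, -2)]
Fold 1: move[1]->L => LLDLLL VALID
Fold 2: move[4]->D => LLDLDL VALID
Fold 3: move[2]->L => LLLLDL VALID
Fold 4: move[1]->R => LRLLDL INVALID (collision), skipped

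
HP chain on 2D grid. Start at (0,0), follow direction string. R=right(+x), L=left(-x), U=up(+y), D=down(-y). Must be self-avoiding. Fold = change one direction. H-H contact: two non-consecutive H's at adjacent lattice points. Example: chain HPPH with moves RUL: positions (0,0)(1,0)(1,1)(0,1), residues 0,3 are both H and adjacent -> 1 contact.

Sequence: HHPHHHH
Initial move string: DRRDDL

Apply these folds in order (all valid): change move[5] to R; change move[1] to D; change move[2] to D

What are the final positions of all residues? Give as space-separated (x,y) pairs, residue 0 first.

Initial moves: DRRDDL
Fold: move[5]->R => DRRDDR (positions: [(0, 0), (0, -1), (1, -1), (2, -1), (2, -2), (2, -3), (3, -3)])
Fold: move[1]->D => DDRDDR (positions: [(0, 0), (0, -1), (0, -2), (1, -2), (1, -3), (1, -4), (2, -4)])
Fold: move[2]->D => DDDDDR (positions: [(0, 0), (0, -1), (0, -2), (0, -3), (0, -4), (0, -5), (1, -5)])

Answer: (0,0) (0,-1) (0,-2) (0,-3) (0,-4) (0,-5) (1,-5)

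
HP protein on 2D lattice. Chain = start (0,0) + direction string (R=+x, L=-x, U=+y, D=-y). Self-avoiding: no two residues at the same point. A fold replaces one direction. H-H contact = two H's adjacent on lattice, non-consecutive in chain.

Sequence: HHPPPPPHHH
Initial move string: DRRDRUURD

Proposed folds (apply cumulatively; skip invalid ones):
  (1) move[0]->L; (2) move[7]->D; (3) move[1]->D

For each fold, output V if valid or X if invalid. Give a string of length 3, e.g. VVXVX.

Initial: DRRDRUURD -> [(0, 0), (0, -1), (1, -1), (2, -1), (2, -2), (3, -2), (3, -1), (3, 0), (4, 0), (4, -1)]
Fold 1: move[0]->L => LRRDRUURD INVALID (collision), skipped
Fold 2: move[7]->D => DRRDRUUDD INVALID (collision), skipped
Fold 3: move[1]->D => DDRDRUURD VALID

Answer: XXV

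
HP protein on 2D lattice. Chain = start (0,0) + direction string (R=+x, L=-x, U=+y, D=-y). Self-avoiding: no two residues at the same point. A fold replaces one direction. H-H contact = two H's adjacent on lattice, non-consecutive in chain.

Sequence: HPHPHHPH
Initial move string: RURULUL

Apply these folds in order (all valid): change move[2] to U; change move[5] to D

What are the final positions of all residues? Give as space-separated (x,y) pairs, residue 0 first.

Answer: (0,0) (1,0) (1,1) (1,2) (1,3) (0,3) (0,2) (-1,2)

Derivation:
Initial moves: RURULUL
Fold: move[2]->U => RUUULUL (positions: [(0, 0), (1, 0), (1, 1), (1, 2), (1, 3), (0, 3), (0, 4), (-1, 4)])
Fold: move[5]->D => RUUULDL (positions: [(0, 0), (1, 0), (1, 1), (1, 2), (1, 3), (0, 3), (0, 2), (-1, 2)])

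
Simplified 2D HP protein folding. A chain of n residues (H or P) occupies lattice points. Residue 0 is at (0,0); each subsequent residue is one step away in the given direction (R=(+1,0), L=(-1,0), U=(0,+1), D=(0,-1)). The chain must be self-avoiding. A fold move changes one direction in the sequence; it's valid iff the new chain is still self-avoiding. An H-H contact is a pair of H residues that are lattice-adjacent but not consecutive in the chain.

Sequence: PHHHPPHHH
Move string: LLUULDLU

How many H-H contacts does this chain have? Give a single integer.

Answer: 1

Derivation:
Positions: [(0, 0), (-1, 0), (-2, 0), (-2, 1), (-2, 2), (-3, 2), (-3, 1), (-4, 1), (-4, 2)]
H-H contact: residue 3 @(-2,1) - residue 6 @(-3, 1)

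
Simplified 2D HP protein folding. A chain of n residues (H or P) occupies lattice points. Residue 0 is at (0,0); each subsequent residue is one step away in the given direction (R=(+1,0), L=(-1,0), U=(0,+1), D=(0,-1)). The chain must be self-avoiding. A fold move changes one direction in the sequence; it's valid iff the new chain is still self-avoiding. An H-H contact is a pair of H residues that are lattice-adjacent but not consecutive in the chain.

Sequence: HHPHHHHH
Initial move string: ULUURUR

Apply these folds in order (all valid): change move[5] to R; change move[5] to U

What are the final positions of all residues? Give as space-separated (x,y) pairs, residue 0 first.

Initial moves: ULUURUR
Fold: move[5]->R => ULUURRR (positions: [(0, 0), (0, 1), (-1, 1), (-1, 2), (-1, 3), (0, 3), (1, 3), (2, 3)])
Fold: move[5]->U => ULUURUR (positions: [(0, 0), (0, 1), (-1, 1), (-1, 2), (-1, 3), (0, 3), (0, 4), (1, 4)])

Answer: (0,0) (0,1) (-1,1) (-1,2) (-1,3) (0,3) (0,4) (1,4)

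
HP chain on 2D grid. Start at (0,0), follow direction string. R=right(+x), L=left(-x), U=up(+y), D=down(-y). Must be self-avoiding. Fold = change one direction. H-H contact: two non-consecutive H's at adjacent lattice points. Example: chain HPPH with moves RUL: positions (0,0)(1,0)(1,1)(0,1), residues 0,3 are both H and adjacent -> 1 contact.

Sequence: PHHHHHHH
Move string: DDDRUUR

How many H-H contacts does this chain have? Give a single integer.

Positions: [(0, 0), (0, -1), (0, -2), (0, -3), (1, -3), (1, -2), (1, -1), (2, -1)]
H-H contact: residue 1 @(0,-1) - residue 6 @(1, -1)
H-H contact: residue 2 @(0,-2) - residue 5 @(1, -2)

Answer: 2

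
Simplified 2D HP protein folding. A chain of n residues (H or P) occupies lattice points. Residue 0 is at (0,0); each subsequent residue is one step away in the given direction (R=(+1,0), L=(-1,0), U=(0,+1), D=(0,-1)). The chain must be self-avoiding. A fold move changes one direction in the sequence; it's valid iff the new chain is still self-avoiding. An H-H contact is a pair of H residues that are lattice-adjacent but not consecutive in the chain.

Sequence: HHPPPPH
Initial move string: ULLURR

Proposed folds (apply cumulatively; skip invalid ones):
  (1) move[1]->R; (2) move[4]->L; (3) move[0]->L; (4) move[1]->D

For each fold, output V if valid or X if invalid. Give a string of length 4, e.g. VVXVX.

Answer: XXVX

Derivation:
Initial: ULLURR -> [(0, 0), (0, 1), (-1, 1), (-2, 1), (-2, 2), (-1, 2), (0, 2)]
Fold 1: move[1]->R => URLURR INVALID (collision), skipped
Fold 2: move[4]->L => ULLULR INVALID (collision), skipped
Fold 3: move[0]->L => LLLURR VALID
Fold 4: move[1]->D => LDLURR INVALID (collision), skipped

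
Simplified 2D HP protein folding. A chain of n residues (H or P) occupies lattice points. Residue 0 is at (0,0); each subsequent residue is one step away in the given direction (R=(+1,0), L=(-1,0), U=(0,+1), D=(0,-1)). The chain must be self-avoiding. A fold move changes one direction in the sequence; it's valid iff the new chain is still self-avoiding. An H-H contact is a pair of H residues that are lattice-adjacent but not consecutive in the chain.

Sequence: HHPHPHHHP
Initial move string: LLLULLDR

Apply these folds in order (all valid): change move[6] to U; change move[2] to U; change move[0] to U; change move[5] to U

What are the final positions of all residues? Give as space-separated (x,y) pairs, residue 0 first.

Answer: (0,0) (0,1) (-1,1) (-1,2) (-1,3) (-2,3) (-2,4) (-2,5) (-1,5)

Derivation:
Initial moves: LLLULLDR
Fold: move[6]->U => LLLULLUR (positions: [(0, 0), (-1, 0), (-2, 0), (-3, 0), (-3, 1), (-4, 1), (-5, 1), (-5, 2), (-4, 2)])
Fold: move[2]->U => LLUULLUR (positions: [(0, 0), (-1, 0), (-2, 0), (-2, 1), (-2, 2), (-3, 2), (-4, 2), (-4, 3), (-3, 3)])
Fold: move[0]->U => ULUULLUR (positions: [(0, 0), (0, 1), (-1, 1), (-1, 2), (-1, 3), (-2, 3), (-3, 3), (-3, 4), (-2, 4)])
Fold: move[5]->U => ULUULUUR (positions: [(0, 0), (0, 1), (-1, 1), (-1, 2), (-1, 3), (-2, 3), (-2, 4), (-2, 5), (-1, 5)])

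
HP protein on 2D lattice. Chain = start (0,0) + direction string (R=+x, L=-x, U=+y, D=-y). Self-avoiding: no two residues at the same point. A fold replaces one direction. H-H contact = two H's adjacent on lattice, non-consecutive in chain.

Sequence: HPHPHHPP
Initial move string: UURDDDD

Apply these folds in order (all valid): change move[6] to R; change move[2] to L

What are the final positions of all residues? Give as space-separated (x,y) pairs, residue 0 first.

Initial moves: UURDDDD
Fold: move[6]->R => UURDDDR (positions: [(0, 0), (0, 1), (0, 2), (1, 2), (1, 1), (1, 0), (1, -1), (2, -1)])
Fold: move[2]->L => UULDDDR (positions: [(0, 0), (0, 1), (0, 2), (-1, 2), (-1, 1), (-1, 0), (-1, -1), (0, -1)])

Answer: (0,0) (0,1) (0,2) (-1,2) (-1,1) (-1,0) (-1,-1) (0,-1)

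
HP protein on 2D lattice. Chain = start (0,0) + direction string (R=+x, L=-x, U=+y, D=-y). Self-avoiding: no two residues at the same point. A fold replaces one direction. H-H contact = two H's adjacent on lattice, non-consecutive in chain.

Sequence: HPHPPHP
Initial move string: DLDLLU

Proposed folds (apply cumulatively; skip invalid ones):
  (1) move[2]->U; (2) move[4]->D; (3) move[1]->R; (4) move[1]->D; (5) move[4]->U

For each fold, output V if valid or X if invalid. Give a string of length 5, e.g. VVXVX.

Initial: DLDLLU -> [(0, 0), (0, -1), (-1, -1), (-1, -2), (-2, -2), (-3, -2), (-3, -1)]
Fold 1: move[2]->U => DLULLU VALID
Fold 2: move[4]->D => DLULDU INVALID (collision), skipped
Fold 3: move[1]->R => DRULLU INVALID (collision), skipped
Fold 4: move[1]->D => DDULLU INVALID (collision), skipped
Fold 5: move[4]->U => DLULUU VALID

Answer: VXXXV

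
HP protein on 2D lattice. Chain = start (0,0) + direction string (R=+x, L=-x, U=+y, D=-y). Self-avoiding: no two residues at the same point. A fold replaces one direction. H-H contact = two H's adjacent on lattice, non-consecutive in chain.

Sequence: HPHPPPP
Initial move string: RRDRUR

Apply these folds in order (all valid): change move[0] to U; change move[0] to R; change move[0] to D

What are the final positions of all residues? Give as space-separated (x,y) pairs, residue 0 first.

Initial moves: RRDRUR
Fold: move[0]->U => URDRUR (positions: [(0, 0), (0, 1), (1, 1), (1, 0), (2, 0), (2, 1), (3, 1)])
Fold: move[0]->R => RRDRUR (positions: [(0, 0), (1, 0), (2, 0), (2, -1), (3, -1), (3, 0), (4, 0)])
Fold: move[0]->D => DRDRUR (positions: [(0, 0), (0, -1), (1, -1), (1, -2), (2, -2), (2, -1), (3, -1)])

Answer: (0,0) (0,-1) (1,-1) (1,-2) (2,-2) (2,-1) (3,-1)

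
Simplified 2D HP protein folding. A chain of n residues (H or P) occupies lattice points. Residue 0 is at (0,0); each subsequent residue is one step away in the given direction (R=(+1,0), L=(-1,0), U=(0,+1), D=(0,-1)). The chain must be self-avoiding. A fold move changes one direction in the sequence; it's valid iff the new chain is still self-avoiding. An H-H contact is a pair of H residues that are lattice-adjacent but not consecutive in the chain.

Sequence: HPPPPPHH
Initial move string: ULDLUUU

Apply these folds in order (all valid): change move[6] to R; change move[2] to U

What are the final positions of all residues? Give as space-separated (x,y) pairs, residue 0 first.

Answer: (0,0) (0,1) (-1,1) (-1,2) (-2,2) (-2,3) (-2,4) (-1,4)

Derivation:
Initial moves: ULDLUUU
Fold: move[6]->R => ULDLUUR (positions: [(0, 0), (0, 1), (-1, 1), (-1, 0), (-2, 0), (-2, 1), (-2, 2), (-1, 2)])
Fold: move[2]->U => ULULUUR (positions: [(0, 0), (0, 1), (-1, 1), (-1, 2), (-2, 2), (-2, 3), (-2, 4), (-1, 4)])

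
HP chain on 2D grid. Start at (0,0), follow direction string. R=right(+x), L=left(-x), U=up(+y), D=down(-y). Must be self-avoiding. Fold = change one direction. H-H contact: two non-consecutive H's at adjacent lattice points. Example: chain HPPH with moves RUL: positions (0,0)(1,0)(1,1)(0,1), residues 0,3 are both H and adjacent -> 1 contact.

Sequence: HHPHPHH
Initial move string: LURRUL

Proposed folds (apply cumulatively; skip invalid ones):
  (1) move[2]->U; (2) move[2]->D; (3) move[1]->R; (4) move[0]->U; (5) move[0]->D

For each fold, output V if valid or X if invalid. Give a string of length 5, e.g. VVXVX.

Answer: VXXVX

Derivation:
Initial: LURRUL -> [(0, 0), (-1, 0), (-1, 1), (0, 1), (1, 1), (1, 2), (0, 2)]
Fold 1: move[2]->U => LUURUL VALID
Fold 2: move[2]->D => LUDRUL INVALID (collision), skipped
Fold 3: move[1]->R => LRURUL INVALID (collision), skipped
Fold 4: move[0]->U => UUURUL VALID
Fold 5: move[0]->D => DUURUL INVALID (collision), skipped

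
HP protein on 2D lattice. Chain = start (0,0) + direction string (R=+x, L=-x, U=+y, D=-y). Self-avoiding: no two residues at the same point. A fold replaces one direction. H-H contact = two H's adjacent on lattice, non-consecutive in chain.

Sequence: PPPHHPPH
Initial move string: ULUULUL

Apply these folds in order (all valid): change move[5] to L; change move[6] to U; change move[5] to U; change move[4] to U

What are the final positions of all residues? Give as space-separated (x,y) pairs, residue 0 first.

Initial moves: ULUULUL
Fold: move[5]->L => ULUULLL (positions: [(0, 0), (0, 1), (-1, 1), (-1, 2), (-1, 3), (-2, 3), (-3, 3), (-4, 3)])
Fold: move[6]->U => ULUULLU (positions: [(0, 0), (0, 1), (-1, 1), (-1, 2), (-1, 3), (-2, 3), (-3, 3), (-3, 4)])
Fold: move[5]->U => ULUULUU (positions: [(0, 0), (0, 1), (-1, 1), (-1, 2), (-1, 3), (-2, 3), (-2, 4), (-2, 5)])
Fold: move[4]->U => ULUUUUU (positions: [(0, 0), (0, 1), (-1, 1), (-1, 2), (-1, 3), (-1, 4), (-1, 5), (-1, 6)])

Answer: (0,0) (0,1) (-1,1) (-1,2) (-1,3) (-1,4) (-1,5) (-1,6)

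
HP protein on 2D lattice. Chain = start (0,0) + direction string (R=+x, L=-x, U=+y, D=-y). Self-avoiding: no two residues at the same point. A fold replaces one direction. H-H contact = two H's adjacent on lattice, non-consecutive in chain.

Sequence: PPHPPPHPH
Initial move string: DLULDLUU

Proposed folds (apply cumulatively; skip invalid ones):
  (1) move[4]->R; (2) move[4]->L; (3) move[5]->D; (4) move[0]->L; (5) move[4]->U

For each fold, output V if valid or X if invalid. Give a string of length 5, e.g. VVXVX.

Answer: XVXVV

Derivation:
Initial: DLULDLUU -> [(0, 0), (0, -1), (-1, -1), (-1, 0), (-2, 0), (-2, -1), (-3, -1), (-3, 0), (-3, 1)]
Fold 1: move[4]->R => DLULRLUU INVALID (collision), skipped
Fold 2: move[4]->L => DLULLLUU VALID
Fold 3: move[5]->D => DLULLDUU INVALID (collision), skipped
Fold 4: move[0]->L => LLULLLUU VALID
Fold 5: move[4]->U => LLULULUU VALID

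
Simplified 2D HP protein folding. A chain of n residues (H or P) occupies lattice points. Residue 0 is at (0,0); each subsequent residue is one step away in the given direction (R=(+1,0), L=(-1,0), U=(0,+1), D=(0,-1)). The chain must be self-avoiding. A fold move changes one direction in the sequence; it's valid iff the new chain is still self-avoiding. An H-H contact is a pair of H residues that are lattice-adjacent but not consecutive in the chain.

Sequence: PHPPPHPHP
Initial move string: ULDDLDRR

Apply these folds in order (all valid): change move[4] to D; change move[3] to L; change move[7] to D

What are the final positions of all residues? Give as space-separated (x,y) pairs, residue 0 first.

Initial moves: ULDDLDRR
Fold: move[4]->D => ULDDDDRR (positions: [(0, 0), (0, 1), (-1, 1), (-1, 0), (-1, -1), (-1, -2), (-1, -3), (0, -3), (1, -3)])
Fold: move[3]->L => ULDLDDRR (positions: [(0, 0), (0, 1), (-1, 1), (-1, 0), (-2, 0), (-2, -1), (-2, -2), (-1, -2), (0, -2)])
Fold: move[7]->D => ULDLDDRD (positions: [(0, 0), (0, 1), (-1, 1), (-1, 0), (-2, 0), (-2, -1), (-2, -2), (-1, -2), (-1, -3)])

Answer: (0,0) (0,1) (-1,1) (-1,0) (-2,0) (-2,-1) (-2,-2) (-1,-2) (-1,-3)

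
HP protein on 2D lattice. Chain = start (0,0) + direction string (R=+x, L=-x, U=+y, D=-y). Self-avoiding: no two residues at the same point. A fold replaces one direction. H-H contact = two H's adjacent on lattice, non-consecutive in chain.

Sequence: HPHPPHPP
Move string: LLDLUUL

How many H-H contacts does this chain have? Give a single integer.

Positions: [(0, 0), (-1, 0), (-2, 0), (-2, -1), (-3, -1), (-3, 0), (-3, 1), (-4, 1)]
H-H contact: residue 2 @(-2,0) - residue 5 @(-3, 0)

Answer: 1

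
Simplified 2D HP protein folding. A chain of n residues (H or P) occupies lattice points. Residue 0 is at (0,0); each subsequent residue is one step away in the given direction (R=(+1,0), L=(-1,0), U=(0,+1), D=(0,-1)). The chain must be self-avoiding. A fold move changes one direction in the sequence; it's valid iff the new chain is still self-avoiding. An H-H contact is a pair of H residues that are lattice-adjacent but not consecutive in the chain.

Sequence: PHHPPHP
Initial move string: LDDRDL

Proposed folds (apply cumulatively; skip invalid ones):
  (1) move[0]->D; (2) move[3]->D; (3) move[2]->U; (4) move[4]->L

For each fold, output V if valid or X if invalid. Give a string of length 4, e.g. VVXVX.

Answer: VVXV

Derivation:
Initial: LDDRDL -> [(0, 0), (-1, 0), (-1, -1), (-1, -2), (0, -2), (0, -3), (-1, -3)]
Fold 1: move[0]->D => DDDRDL VALID
Fold 2: move[3]->D => DDDDDL VALID
Fold 3: move[2]->U => DDUDDL INVALID (collision), skipped
Fold 4: move[4]->L => DDDDLL VALID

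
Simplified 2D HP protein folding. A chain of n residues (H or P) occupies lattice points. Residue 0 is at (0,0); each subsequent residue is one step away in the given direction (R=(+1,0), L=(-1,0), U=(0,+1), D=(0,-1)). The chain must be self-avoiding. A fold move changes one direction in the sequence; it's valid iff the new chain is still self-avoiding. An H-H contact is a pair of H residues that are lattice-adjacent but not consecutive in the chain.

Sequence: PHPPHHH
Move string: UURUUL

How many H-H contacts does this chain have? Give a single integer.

Positions: [(0, 0), (0, 1), (0, 2), (1, 2), (1, 3), (1, 4), (0, 4)]
No H-H contacts found.

Answer: 0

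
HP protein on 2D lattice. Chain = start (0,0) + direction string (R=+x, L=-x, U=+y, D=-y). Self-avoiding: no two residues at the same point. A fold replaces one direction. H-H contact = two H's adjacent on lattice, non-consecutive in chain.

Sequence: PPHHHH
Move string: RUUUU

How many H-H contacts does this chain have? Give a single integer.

Answer: 0

Derivation:
Positions: [(0, 0), (1, 0), (1, 1), (1, 2), (1, 3), (1, 4)]
No H-H contacts found.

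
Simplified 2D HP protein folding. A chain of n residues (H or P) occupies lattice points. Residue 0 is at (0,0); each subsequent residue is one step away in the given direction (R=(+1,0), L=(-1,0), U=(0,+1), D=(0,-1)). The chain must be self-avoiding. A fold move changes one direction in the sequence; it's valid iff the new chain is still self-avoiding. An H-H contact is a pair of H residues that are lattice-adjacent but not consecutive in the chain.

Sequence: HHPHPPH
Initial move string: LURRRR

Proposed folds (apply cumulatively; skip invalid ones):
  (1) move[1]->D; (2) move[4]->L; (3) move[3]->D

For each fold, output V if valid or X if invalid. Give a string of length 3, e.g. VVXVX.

Answer: VXV

Derivation:
Initial: LURRRR -> [(0, 0), (-1, 0), (-1, 1), (0, 1), (1, 1), (2, 1), (3, 1)]
Fold 1: move[1]->D => LDRRRR VALID
Fold 2: move[4]->L => LDRRLR INVALID (collision), skipped
Fold 3: move[3]->D => LDRDRR VALID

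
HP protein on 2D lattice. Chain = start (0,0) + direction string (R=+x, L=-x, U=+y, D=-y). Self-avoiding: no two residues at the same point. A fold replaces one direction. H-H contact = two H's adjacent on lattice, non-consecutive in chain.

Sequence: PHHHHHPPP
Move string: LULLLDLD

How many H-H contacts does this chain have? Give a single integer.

Answer: 0

Derivation:
Positions: [(0, 0), (-1, 0), (-1, 1), (-2, 1), (-3, 1), (-4, 1), (-4, 0), (-5, 0), (-5, -1)]
No H-H contacts found.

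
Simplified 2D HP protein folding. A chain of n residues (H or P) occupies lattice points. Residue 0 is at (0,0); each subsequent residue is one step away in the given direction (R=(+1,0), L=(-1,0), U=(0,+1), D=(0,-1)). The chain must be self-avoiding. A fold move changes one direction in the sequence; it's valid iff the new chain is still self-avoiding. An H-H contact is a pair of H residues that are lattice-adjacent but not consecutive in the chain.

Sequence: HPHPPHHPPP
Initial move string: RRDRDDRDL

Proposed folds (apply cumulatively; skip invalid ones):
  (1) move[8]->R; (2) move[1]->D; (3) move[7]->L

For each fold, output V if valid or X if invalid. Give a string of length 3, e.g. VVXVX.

Answer: VVX

Derivation:
Initial: RRDRDDRDL -> [(0, 0), (1, 0), (2, 0), (2, -1), (3, -1), (3, -2), (3, -3), (4, -3), (4, -4), (3, -4)]
Fold 1: move[8]->R => RRDRDDRDR VALID
Fold 2: move[1]->D => RDDRDDRDR VALID
Fold 3: move[7]->L => RDDRDDRLR INVALID (collision), skipped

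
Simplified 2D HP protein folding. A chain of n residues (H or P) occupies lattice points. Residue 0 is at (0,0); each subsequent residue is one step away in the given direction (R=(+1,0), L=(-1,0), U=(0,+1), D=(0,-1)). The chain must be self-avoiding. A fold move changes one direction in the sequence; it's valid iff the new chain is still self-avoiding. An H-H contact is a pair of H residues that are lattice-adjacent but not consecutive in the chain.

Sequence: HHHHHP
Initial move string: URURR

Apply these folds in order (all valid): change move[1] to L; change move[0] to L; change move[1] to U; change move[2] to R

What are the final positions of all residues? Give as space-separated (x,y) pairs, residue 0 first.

Initial moves: URURR
Fold: move[1]->L => ULURR (positions: [(0, 0), (0, 1), (-1, 1), (-1, 2), (0, 2), (1, 2)])
Fold: move[0]->L => LLURR (positions: [(0, 0), (-1, 0), (-2, 0), (-2, 1), (-1, 1), (0, 1)])
Fold: move[1]->U => LUURR (positions: [(0, 0), (-1, 0), (-1, 1), (-1, 2), (0, 2), (1, 2)])
Fold: move[2]->R => LURRR (positions: [(0, 0), (-1, 0), (-1, 1), (0, 1), (1, 1), (2, 1)])

Answer: (0,0) (-1,0) (-1,1) (0,1) (1,1) (2,1)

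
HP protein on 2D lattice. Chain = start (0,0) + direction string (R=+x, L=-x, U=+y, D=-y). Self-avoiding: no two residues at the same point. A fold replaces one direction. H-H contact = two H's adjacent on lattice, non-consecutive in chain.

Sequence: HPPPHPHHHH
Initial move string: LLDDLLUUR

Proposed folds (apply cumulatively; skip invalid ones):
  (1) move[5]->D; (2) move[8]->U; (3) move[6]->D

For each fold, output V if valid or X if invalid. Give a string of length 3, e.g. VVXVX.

Answer: XVX

Derivation:
Initial: LLDDLLUUR -> [(0, 0), (-1, 0), (-2, 0), (-2, -1), (-2, -2), (-3, -2), (-4, -2), (-4, -1), (-4, 0), (-3, 0)]
Fold 1: move[5]->D => LLDDLDUUR INVALID (collision), skipped
Fold 2: move[8]->U => LLDDLLUUU VALID
Fold 3: move[6]->D => LLDDLLDUU INVALID (collision), skipped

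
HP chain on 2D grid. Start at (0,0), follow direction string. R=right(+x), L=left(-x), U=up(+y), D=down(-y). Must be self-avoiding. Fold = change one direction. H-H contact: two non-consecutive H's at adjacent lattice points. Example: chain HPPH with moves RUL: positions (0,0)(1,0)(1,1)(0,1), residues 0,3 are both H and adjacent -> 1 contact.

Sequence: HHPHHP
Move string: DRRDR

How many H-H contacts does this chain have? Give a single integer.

Answer: 0

Derivation:
Positions: [(0, 0), (0, -1), (1, -1), (2, -1), (2, -2), (3, -2)]
No H-H contacts found.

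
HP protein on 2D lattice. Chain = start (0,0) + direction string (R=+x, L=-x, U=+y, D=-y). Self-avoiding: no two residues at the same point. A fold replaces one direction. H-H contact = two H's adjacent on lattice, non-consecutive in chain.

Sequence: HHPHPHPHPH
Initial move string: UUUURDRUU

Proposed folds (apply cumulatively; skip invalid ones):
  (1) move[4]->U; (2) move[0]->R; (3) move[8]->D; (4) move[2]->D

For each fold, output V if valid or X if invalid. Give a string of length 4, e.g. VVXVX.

Answer: XVXX

Derivation:
Initial: UUUURDRUU -> [(0, 0), (0, 1), (0, 2), (0, 3), (0, 4), (1, 4), (1, 3), (2, 3), (2, 4), (2, 5)]
Fold 1: move[4]->U => UUUUUDRUU INVALID (collision), skipped
Fold 2: move[0]->R => RUUURDRUU VALID
Fold 3: move[8]->D => RUUURDRUD INVALID (collision), skipped
Fold 4: move[2]->D => RUDURDRUU INVALID (collision), skipped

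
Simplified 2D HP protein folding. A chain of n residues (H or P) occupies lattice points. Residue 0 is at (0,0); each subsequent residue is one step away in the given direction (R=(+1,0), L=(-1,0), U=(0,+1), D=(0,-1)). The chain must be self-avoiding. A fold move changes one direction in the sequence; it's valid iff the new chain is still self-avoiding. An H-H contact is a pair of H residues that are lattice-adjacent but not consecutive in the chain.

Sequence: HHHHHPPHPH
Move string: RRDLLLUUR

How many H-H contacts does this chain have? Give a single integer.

Positions: [(0, 0), (1, 0), (2, 0), (2, -1), (1, -1), (0, -1), (-1, -1), (-1, 0), (-1, 1), (0, 1)]
H-H contact: residue 0 @(0,0) - residue 7 @(-1, 0)
H-H contact: residue 0 @(0,0) - residue 9 @(0, 1)
H-H contact: residue 1 @(1,0) - residue 4 @(1, -1)

Answer: 3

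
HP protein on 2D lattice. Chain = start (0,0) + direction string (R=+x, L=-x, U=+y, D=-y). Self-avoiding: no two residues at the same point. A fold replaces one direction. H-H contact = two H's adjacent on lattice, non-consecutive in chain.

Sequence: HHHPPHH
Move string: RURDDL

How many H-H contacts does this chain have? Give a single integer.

Answer: 1

Derivation:
Positions: [(0, 0), (1, 0), (1, 1), (2, 1), (2, 0), (2, -1), (1, -1)]
H-H contact: residue 1 @(1,0) - residue 6 @(1, -1)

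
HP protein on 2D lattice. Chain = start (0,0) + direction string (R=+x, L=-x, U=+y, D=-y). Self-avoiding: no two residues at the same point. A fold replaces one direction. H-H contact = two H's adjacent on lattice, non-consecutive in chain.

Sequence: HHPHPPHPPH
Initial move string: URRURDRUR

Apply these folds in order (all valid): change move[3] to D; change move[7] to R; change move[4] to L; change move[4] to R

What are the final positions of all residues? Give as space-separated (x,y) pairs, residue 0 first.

Answer: (0,0) (0,1) (1,1) (2,1) (2,0) (3,0) (3,-1) (4,-1) (5,-1) (6,-1)

Derivation:
Initial moves: URRURDRUR
Fold: move[3]->D => URRDRDRUR (positions: [(0, 0), (0, 1), (1, 1), (2, 1), (2, 0), (3, 0), (3, -1), (4, -1), (4, 0), (5, 0)])
Fold: move[7]->R => URRDRDRRR (positions: [(0, 0), (0, 1), (1, 1), (2, 1), (2, 0), (3, 0), (3, -1), (4, -1), (5, -1), (6, -1)])
Fold: move[4]->L => URRDLDRRR (positions: [(0, 0), (0, 1), (1, 1), (2, 1), (2, 0), (1, 0), (1, -1), (2, -1), (3, -1), (4, -1)])
Fold: move[4]->R => URRDRDRRR (positions: [(0, 0), (0, 1), (1, 1), (2, 1), (2, 0), (3, 0), (3, -1), (4, -1), (5, -1), (6, -1)])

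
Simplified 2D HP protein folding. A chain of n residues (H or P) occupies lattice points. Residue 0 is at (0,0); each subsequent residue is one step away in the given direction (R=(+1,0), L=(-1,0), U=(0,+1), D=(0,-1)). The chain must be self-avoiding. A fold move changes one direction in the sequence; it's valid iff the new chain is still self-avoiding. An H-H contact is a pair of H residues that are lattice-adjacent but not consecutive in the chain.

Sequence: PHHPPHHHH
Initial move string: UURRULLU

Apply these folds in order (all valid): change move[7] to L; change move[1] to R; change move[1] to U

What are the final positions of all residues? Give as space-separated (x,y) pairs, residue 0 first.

Answer: (0,0) (0,1) (0,2) (1,2) (2,2) (2,3) (1,3) (0,3) (-1,3)

Derivation:
Initial moves: UURRULLU
Fold: move[7]->L => UURRULLL (positions: [(0, 0), (0, 1), (0, 2), (1, 2), (2, 2), (2, 3), (1, 3), (0, 3), (-1, 3)])
Fold: move[1]->R => URRRULLL (positions: [(0, 0), (0, 1), (1, 1), (2, 1), (3, 1), (3, 2), (2, 2), (1, 2), (0, 2)])
Fold: move[1]->U => UURRULLL (positions: [(0, 0), (0, 1), (0, 2), (1, 2), (2, 2), (2, 3), (1, 3), (0, 3), (-1, 3)])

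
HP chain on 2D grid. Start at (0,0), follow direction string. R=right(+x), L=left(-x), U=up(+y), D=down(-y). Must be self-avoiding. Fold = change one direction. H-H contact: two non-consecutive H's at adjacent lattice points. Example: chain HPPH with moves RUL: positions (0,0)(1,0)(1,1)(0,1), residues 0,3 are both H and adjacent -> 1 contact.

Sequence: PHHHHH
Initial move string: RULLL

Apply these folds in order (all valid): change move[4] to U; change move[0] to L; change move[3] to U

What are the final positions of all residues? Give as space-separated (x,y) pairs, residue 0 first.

Initial moves: RULLL
Fold: move[4]->U => RULLU (positions: [(0, 0), (1, 0), (1, 1), (0, 1), (-1, 1), (-1, 2)])
Fold: move[0]->L => LULLU (positions: [(0, 0), (-1, 0), (-1, 1), (-2, 1), (-3, 1), (-3, 2)])
Fold: move[3]->U => LULUU (positions: [(0, 0), (-1, 0), (-1, 1), (-2, 1), (-2, 2), (-2, 3)])

Answer: (0,0) (-1,0) (-1,1) (-2,1) (-2,2) (-2,3)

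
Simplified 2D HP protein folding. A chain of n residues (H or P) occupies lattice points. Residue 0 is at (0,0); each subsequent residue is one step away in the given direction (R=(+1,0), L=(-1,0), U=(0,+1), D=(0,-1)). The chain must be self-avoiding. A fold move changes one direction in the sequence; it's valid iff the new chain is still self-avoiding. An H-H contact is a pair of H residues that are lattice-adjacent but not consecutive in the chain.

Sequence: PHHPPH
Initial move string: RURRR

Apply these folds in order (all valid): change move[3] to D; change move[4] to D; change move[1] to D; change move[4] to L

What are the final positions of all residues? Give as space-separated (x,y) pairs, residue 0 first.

Answer: (0,0) (1,0) (1,-1) (2,-1) (2,-2) (1,-2)

Derivation:
Initial moves: RURRR
Fold: move[3]->D => RURDR (positions: [(0, 0), (1, 0), (1, 1), (2, 1), (2, 0), (3, 0)])
Fold: move[4]->D => RURDD (positions: [(0, 0), (1, 0), (1, 1), (2, 1), (2, 0), (2, -1)])
Fold: move[1]->D => RDRDD (positions: [(0, 0), (1, 0), (1, -1), (2, -1), (2, -2), (2, -3)])
Fold: move[4]->L => RDRDL (positions: [(0, 0), (1, 0), (1, -1), (2, -1), (2, -2), (1, -2)])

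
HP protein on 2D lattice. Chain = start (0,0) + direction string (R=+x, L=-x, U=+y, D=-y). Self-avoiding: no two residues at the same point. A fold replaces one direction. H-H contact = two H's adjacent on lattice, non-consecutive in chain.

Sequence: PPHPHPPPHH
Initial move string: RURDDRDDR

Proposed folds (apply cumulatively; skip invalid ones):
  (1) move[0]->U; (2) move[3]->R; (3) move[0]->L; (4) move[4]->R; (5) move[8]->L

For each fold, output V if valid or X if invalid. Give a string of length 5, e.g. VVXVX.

Initial: RURDDRDDR -> [(0, 0), (1, 0), (1, 1), (2, 1), (2, 0), (2, -1), (3, -1), (3, -2), (3, -3), (4, -3)]
Fold 1: move[0]->U => UURDDRDDR VALID
Fold 2: move[3]->R => UURRDRDDR VALID
Fold 3: move[0]->L => LURRDRDDR VALID
Fold 4: move[4]->R => LURRRRDDR VALID
Fold 5: move[8]->L => LURRRRDDL VALID

Answer: VVVVV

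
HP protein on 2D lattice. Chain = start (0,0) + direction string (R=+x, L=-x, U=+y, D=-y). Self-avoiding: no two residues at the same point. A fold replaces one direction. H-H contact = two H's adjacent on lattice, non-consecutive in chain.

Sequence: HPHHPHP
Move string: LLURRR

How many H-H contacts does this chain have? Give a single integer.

Positions: [(0, 0), (-1, 0), (-2, 0), (-2, 1), (-1, 1), (0, 1), (1, 1)]
H-H contact: residue 0 @(0,0) - residue 5 @(0, 1)

Answer: 1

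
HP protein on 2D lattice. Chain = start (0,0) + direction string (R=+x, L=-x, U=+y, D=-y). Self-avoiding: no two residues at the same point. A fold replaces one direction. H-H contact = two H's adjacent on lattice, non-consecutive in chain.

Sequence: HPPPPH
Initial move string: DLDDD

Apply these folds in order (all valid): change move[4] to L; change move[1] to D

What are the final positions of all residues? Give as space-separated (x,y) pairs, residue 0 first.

Initial moves: DLDDD
Fold: move[4]->L => DLDDL (positions: [(0, 0), (0, -1), (-1, -1), (-1, -2), (-1, -3), (-2, -3)])
Fold: move[1]->D => DDDDL (positions: [(0, 0), (0, -1), (0, -2), (0, -3), (0, -4), (-1, -4)])

Answer: (0,0) (0,-1) (0,-2) (0,-3) (0,-4) (-1,-4)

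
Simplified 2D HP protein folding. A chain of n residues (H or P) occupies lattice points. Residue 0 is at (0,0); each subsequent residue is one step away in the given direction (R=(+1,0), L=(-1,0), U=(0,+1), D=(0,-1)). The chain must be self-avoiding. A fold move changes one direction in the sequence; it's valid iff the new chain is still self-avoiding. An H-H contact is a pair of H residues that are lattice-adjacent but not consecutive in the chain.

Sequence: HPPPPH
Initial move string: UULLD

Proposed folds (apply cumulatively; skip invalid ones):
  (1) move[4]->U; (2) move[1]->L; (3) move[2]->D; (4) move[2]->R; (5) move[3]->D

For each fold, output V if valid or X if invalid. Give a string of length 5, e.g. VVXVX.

Answer: VVVXX

Derivation:
Initial: UULLD -> [(0, 0), (0, 1), (0, 2), (-1, 2), (-2, 2), (-2, 1)]
Fold 1: move[4]->U => UULLU VALID
Fold 2: move[1]->L => ULLLU VALID
Fold 3: move[2]->D => ULDLU VALID
Fold 4: move[2]->R => ULRLU INVALID (collision), skipped
Fold 5: move[3]->D => ULDDU INVALID (collision), skipped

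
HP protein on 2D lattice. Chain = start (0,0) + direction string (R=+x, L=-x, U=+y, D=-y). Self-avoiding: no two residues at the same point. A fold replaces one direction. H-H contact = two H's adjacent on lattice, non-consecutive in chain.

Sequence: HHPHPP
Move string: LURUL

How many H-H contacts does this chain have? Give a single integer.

Answer: 1

Derivation:
Positions: [(0, 0), (-1, 0), (-1, 1), (0, 1), (0, 2), (-1, 2)]
H-H contact: residue 0 @(0,0) - residue 3 @(0, 1)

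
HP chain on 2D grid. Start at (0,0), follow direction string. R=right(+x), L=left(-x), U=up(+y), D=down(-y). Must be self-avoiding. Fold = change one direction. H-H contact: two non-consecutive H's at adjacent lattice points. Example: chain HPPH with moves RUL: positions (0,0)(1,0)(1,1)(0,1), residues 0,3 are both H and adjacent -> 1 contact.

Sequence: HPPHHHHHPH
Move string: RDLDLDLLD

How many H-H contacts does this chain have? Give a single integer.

Positions: [(0, 0), (1, 0), (1, -1), (0, -1), (0, -2), (-1, -2), (-1, -3), (-2, -3), (-3, -3), (-3, -4)]
H-H contact: residue 0 @(0,0) - residue 3 @(0, -1)

Answer: 1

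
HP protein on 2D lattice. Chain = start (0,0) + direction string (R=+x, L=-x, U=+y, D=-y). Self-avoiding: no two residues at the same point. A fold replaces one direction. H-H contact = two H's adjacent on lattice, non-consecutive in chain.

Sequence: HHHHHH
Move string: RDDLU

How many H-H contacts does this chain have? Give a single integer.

Answer: 2

Derivation:
Positions: [(0, 0), (1, 0), (1, -1), (1, -2), (0, -2), (0, -1)]
H-H contact: residue 0 @(0,0) - residue 5 @(0, -1)
H-H contact: residue 2 @(1,-1) - residue 5 @(0, -1)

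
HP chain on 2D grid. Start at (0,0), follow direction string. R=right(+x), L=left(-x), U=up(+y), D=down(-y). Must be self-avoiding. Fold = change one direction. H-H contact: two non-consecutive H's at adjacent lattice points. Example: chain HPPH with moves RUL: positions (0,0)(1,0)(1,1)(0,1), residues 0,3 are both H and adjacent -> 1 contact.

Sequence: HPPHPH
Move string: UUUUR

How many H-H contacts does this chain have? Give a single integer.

Positions: [(0, 0), (0, 1), (0, 2), (0, 3), (0, 4), (1, 4)]
No H-H contacts found.

Answer: 0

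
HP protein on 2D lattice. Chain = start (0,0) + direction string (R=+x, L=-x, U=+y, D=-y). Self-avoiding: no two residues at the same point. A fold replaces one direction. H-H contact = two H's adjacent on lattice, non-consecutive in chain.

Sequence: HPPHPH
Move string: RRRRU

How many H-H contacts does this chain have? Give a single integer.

Answer: 0

Derivation:
Positions: [(0, 0), (1, 0), (2, 0), (3, 0), (4, 0), (4, 1)]
No H-H contacts found.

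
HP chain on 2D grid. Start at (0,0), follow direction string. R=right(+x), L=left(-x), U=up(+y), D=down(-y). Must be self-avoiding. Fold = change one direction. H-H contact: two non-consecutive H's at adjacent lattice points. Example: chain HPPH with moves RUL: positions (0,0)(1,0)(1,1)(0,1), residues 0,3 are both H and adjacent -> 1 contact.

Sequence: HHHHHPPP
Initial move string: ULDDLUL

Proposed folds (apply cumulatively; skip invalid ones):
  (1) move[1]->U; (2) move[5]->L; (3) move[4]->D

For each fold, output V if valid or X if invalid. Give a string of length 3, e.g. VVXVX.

Initial: ULDDLUL -> [(0, 0), (0, 1), (-1, 1), (-1, 0), (-1, -1), (-2, -1), (-2, 0), (-3, 0)]
Fold 1: move[1]->U => UUDDLUL INVALID (collision), skipped
Fold 2: move[5]->L => ULDDLLL VALID
Fold 3: move[4]->D => ULDDDLL VALID

Answer: XVV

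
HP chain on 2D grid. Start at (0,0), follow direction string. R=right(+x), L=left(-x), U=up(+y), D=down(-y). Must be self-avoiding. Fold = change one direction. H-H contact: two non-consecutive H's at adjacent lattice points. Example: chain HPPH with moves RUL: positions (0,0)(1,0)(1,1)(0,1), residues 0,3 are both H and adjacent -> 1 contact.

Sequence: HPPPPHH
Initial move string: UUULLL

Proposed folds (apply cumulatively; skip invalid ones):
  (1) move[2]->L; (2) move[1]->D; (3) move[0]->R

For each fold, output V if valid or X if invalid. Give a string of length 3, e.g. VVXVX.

Initial: UUULLL -> [(0, 0), (0, 1), (0, 2), (0, 3), (-1, 3), (-2, 3), (-3, 3)]
Fold 1: move[2]->L => UULLLL VALID
Fold 2: move[1]->D => UDLLLL INVALID (collision), skipped
Fold 3: move[0]->R => RULLLL VALID

Answer: VXV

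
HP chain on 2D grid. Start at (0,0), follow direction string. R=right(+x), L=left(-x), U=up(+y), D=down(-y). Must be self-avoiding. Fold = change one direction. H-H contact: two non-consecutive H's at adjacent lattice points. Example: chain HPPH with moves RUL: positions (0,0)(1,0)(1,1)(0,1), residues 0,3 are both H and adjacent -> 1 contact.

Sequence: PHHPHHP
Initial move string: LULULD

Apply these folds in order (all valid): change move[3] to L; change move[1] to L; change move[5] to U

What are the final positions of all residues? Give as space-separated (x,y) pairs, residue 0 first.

Answer: (0,0) (-1,0) (-2,0) (-3,0) (-4,0) (-5,0) (-5,1)

Derivation:
Initial moves: LULULD
Fold: move[3]->L => LULLLD (positions: [(0, 0), (-1, 0), (-1, 1), (-2, 1), (-3, 1), (-4, 1), (-4, 0)])
Fold: move[1]->L => LLLLLD (positions: [(0, 0), (-1, 0), (-2, 0), (-3, 0), (-4, 0), (-5, 0), (-5, -1)])
Fold: move[5]->U => LLLLLU (positions: [(0, 0), (-1, 0), (-2, 0), (-3, 0), (-4, 0), (-5, 0), (-5, 1)])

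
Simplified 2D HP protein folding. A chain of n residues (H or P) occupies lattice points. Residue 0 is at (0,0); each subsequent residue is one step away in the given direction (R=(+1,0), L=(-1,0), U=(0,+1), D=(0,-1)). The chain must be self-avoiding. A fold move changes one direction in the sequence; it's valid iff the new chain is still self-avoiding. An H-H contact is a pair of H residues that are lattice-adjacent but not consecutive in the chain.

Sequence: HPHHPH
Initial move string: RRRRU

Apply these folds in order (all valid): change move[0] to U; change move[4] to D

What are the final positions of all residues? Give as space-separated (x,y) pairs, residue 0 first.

Initial moves: RRRRU
Fold: move[0]->U => URRRU (positions: [(0, 0), (0, 1), (1, 1), (2, 1), (3, 1), (3, 2)])
Fold: move[4]->D => URRRD (positions: [(0, 0), (0, 1), (1, 1), (2, 1), (3, 1), (3, 0)])

Answer: (0,0) (0,1) (1,1) (2,1) (3,1) (3,0)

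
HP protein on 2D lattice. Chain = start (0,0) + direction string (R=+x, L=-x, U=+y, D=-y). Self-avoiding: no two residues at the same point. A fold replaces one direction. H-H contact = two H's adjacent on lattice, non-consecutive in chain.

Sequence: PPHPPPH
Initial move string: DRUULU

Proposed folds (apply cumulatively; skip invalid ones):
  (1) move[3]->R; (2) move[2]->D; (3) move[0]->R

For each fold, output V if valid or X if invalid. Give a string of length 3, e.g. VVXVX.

Answer: XXV

Derivation:
Initial: DRUULU -> [(0, 0), (0, -1), (1, -1), (1, 0), (1, 1), (0, 1), (0, 2)]
Fold 1: move[3]->R => DRURLU INVALID (collision), skipped
Fold 2: move[2]->D => DRDULU INVALID (collision), skipped
Fold 3: move[0]->R => RRUULU VALID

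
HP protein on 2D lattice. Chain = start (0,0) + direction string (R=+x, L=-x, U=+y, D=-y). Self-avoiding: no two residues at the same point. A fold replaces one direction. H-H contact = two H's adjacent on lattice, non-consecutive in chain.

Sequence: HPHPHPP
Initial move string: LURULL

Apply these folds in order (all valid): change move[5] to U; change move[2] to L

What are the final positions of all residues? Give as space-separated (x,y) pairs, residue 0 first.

Initial moves: LURULL
Fold: move[5]->U => LURULU (positions: [(0, 0), (-1, 0), (-1, 1), (0, 1), (0, 2), (-1, 2), (-1, 3)])
Fold: move[2]->L => LULULU (positions: [(0, 0), (-1, 0), (-1, 1), (-2, 1), (-2, 2), (-3, 2), (-3, 3)])

Answer: (0,0) (-1,0) (-1,1) (-2,1) (-2,2) (-3,2) (-3,3)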